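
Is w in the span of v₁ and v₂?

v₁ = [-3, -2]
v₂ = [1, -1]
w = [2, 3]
Yes

Form the augmented matrix and row-reduce:
[v₁|v₂|w] = 
  [ -3,   1,   2]
  [ -2,  -1,   3]
R2 → R2 - (2/3)·R1
REF = 
  [  -3,    1,    2]
  [   0, -5/3,  5/3]

No row of the form [0 0 | nonzero], so the system is consistent. Back-substitution gives c₁ = -1, c₂ = -1: w = (-1)·v₁ + (-1)·v₂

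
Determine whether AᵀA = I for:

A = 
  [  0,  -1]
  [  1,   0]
Yes

AᵀA = 
  [  1,   0]
  [  0,   1]
= I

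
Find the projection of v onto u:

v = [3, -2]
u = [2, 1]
v·u = (3)(2) + (-2)(1) = 4
u·u = (2)² + (1)² = 5
proj_u(v) = (v·u / u·u) × u = (4/5) × u

proj_u(v) = [8/5, 4/5]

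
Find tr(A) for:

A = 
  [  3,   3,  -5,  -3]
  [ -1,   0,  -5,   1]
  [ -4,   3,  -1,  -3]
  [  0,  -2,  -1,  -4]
-2

tr(A) = 3 + 0 + -1 + -4 = -2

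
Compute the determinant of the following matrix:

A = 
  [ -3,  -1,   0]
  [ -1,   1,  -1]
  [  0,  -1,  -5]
Cofactor expansion along row 1:
det(A) = (-3)·((1)(-5) - (-1)(-1)) - (-1)·((-1)(-5) - (-1)(0)) + (0)·((-1)(-1) - (1)(0))
  = (-3)(-6) - (-1)(5) + (0)(1)
  = 23

det(A) = 23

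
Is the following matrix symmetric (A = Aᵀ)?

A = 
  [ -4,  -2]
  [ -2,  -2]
Yes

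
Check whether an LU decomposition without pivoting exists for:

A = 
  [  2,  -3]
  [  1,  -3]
Yes.
A[1,1] = 2 ≠ 0, so Gaussian elimination proceeds without a row swap: multiplier ℓ₂₁ = (1)/(2) = 1/2, and U[2,2] = -3 - (1/2)(-3) = -3/2.
L = 
  [  1,   0]
  [1/2,   1]
U = 
  [   2,   -3]
  [   0, -3/2]
Check row 2 of LU: [(1/2)(2), (1/2)(-3) + (-3/2)] = [1, -3] = row 2 of A ✓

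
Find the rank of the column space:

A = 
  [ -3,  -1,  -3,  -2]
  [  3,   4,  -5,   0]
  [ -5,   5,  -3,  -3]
Row reduce:
R2 → R2 + (1)·R1
R3 → R3 - (5/3)·R1
R3 → R3 - (20/9)·R2
REF = 
  [   -3,    -1,    -3,    -2]
  [    0,     3,    -8,    -2]
  [    0,     0, 178/9,  43/9]
Pivot columns: 1, 2, 3 → 3 pivots.
dim(Col(A)) = number of pivot columns = 3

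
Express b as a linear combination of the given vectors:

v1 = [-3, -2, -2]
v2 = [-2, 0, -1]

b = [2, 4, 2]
c1 = -2, c2 = 2

b = -2·v1 + 2·v2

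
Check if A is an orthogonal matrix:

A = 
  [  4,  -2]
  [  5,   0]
No

AᵀA = 
  [ 41,  -8]
  [ -8,   4]
≠ I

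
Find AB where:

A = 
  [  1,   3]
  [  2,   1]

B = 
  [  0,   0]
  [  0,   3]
A is 2×2 and B is 2×2, so AB is 2×2. Each entry is (row of A)·(column of B):
AB[1,1] = (1)(0) + (3)(0) = 0
AB[1,2] = (1)(0) + (3)(3) = 9
AB[2,1] = (2)(0) + (1)(0) = 0
AB[2,2] = (2)(0) + (1)(3) = 3

AB = 
  [  0,   9]
  [  0,   3]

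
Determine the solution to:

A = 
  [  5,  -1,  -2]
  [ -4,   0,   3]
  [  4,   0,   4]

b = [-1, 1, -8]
Row reduce the augmented matrix [A|b]:
R2 → R2 + (4/5)·R1
R3 → R3 - (4/5)·R1
R3 → R3 + (1)·R2
REF = 
  [   5,   -1,   -2,   -1]
  [   0, -4/5,  7/5,  1/5]
  [   0,    0,    7,   -7]

Back-substitution:
x₃ = (-7) / 7 = -1
x₂ = (1/5 - (7/5)(-1)) / (-4/5) = -2
x₁ = (-1 - (-1)(-2) - (-2)(-1)) / 5 = -1

x = [-1, -2, -1]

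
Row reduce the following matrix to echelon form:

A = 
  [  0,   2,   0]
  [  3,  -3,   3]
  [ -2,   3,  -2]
Row operations:
Swap R1 ↔ R2
R3 → R3 + (2/3)·R1
R3 → R3 - (1/2)·R2

Resulting echelon form:
REF = 
  [  3,  -3,   3]
  [  0,   2,   0]
  [  0,   0,   0]

Rank = 2 (number of non-zero pivot rows).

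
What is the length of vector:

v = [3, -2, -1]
3.742

||v||₂ = √((3)² + (-2)² + (-1)²) = √14 = 3.742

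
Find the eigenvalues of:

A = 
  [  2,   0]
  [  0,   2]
λ = 2, 2

tr(A) = 4, det(A) = 4
Characteristic polynomial: λ² - tr(A)λ + det(A) = λ² - 4λ + 4
λ² - 4λ + 4 = (λ - 2)²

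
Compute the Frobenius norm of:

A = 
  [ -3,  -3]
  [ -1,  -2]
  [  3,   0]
||A||_F = 5.657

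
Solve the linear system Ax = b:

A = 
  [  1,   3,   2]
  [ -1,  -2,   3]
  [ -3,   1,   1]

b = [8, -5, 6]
Row reduce the augmented matrix [A|b]:
R2 → R2 + (1)·R1
R3 → R3 + (3)·R1
R3 → R3 - (10)·R2
REF = 
  [  1,   3,   2,   8]
  [  0,   1,   5,   3]
  [  0,   0, -43,   0]

Back-substitution:
x₃ = 0 / (-43) = 0
x₂ = (3 - (5)(0)) / 1 = 3
x₁ = (8 - (3)(3) - (2)(0)) / 1 = -1

x = [-1, 3, 0]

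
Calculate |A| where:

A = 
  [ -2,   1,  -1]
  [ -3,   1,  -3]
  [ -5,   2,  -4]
0

Cofactor expansion along row 1:
det(A) = (-2)·((1)(-4) - (-3)(2)) - (1)·((-3)(-4) - (-3)(-5)) + (-1)·((-3)(2) - (1)(-5))
  = (-2)(2) - (1)(-3) + (-1)(-1)
  = 0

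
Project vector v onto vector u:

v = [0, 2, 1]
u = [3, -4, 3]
v·u = (0)(3) + (2)(-4) + (1)(3) = -5
u·u = (3)² + (-4)² + (3)² = 34
proj_u(v) = (v·u / u·u) × u = (-5/34) × u

proj_u(v) = [-15/34, 10/17, -15/34]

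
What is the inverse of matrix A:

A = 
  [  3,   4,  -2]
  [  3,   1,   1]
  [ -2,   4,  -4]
det(A) = (3)·((1)(-4) - (1)(4)) - (4)·((3)(-4) - (1)(-2)) + (-2)·((3)(4) - (1)(-2))
  = (3)(-8) - (4)(-10) + (-2)(14)
  = -12
det(A) = -12 ≠ 0, so A is invertible.

Cofactors Cᵢⱼ = (-1)ⁱ⁺ʲ·Mᵢⱼ:
C = 
  [ -8,  10,  14]
  [  8, -16, -20]
  [  6,  -9,  -9]

adj(A) = Cᵀ:
adj(A) = 
  [ -8,   8,   6]
  [ 10, -16,  -9]
  [ 14, -20,  -9]

A⁻¹ = (-1/12) · adj(A):
A⁻¹ = 
  [ 2/3, -2/3, -1/2]
  [-5/6,  4/3,  3/4]
  [-7/6,  5/3,  3/4]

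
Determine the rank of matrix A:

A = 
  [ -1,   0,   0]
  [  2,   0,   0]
Row reduce:
R2 → R2 + (2)·R1
REF = 
  [ -1,   0,   0]
  [  0,   0,   0]
Pivot columns: 1 → 1 pivot.

rank(A) = 1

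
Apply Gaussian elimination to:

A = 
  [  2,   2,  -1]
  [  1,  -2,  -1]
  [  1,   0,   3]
Row operations:
R2 → R2 - (1/2)·R1
R3 → R3 - (1/2)·R1
R3 → R3 - (1/3)·R2

Resulting echelon form:
REF = 
  [   2,    2,   -1]
  [   0,   -3, -1/2]
  [   0,    0, 11/3]

Rank = 3 (number of non-zero pivot rows).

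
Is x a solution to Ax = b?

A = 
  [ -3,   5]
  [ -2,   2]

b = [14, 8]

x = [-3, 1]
Yes

Ax = [14, 8] = b ✓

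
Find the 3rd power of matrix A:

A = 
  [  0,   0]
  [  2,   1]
A^3 = 
  [  0,   0]
  [  2,   1]

A² = A·A:
A²[1,1] = (0)(0) + (0)(2) = 0
A²[1,2] = (0)(0) + (0)(1) = 0
A²[2,1] = (2)(0) + (1)(2) = 2
A²[2,2] = (2)(0) + (1)(1) = 1
A² = 
  [  0,   0]
  [  2,   1]

A^3 = A^2·A:
A^3[1,1] = (0)(0) + (0)(2) = 0
A^3[1,2] = (0)(0) + (0)(1) = 0
A^3[2,1] = (2)(0) + (1)(2) = 2
A^3[2,2] = (2)(0) + (1)(1) = 1
A^3 = 
  [  0,   0]
  [  2,   1]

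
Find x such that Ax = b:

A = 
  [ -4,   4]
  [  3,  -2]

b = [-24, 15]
x = [3, -3]

Row reduce the augmented matrix [A|b]:
R2 → R2 + (3/4)·R1
REF = 
  [ -4,   4, -24]
  [  0,   1,  -3]

Back-substitution:
x₂ = (-3) / 1 = -3
x₁ = (-24 - (4)(-3)) / (-4) = 3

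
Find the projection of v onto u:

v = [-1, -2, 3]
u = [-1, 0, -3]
v·u = (-1)(-1) + (-2)(0) + (3)(-3) = -8
u·u = (-1)² + (0)² + (-3)² = 10
proj_u(v) = (v·u / u·u) × u = (-8/10) × u = (-4/5) × u

proj_u(v) = [4/5, 0, 12/5]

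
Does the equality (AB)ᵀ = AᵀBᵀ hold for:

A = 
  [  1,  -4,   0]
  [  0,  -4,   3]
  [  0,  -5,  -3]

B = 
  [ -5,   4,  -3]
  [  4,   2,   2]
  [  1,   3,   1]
No

(AB)ᵀ = 
  [-21, -13, -23]
  [ -4,   1, -19]
  [-11,  -5, -13]

AᵀBᵀ = 
  [ -5,   4,   1]
  [ 19, -34, -21]
  [ 21,   0,   6]

The two matrices differ, so (AB)ᵀ ≠ AᵀBᵀ in general. The correct identity is (AB)ᵀ = BᵀAᵀ.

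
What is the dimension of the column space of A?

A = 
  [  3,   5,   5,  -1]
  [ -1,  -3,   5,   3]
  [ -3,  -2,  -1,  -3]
dim(Col(A)) = 3

Row reduce:
R2 → R2 + (1/3)·R1
R3 → R3 + (1)·R1
R3 → R3 + (9/4)·R2
REF = 
  [   3,    5,    5,   -1]
  [   0, -4/3, 20/3,  8/3]
  [   0,    0,   19,    2]
Pivot columns: 1, 2, 3 → 3 pivots.
dim(Col(A)) = number of pivot columns = 3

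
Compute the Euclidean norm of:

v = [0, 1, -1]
1.414

||v||₂ = √((0)² + (1)² + (-1)²) = √2 = 1.414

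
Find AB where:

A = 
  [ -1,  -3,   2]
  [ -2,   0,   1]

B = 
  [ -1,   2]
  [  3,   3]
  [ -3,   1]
AB = 
  [-14,  -9]
  [ -1,  -3]

A is 2×3 and B is 3×2, so AB is 2×2. Each entry is (row of A)·(column of B):
AB[1,1] = (-1)(-1) + (-3)(3) + (2)(-3) = -14
AB[1,2] = (-1)(2) + (-3)(3) + (2)(1) = -9
AB[2,1] = (-2)(-1) + (0)(3) + (1)(-3) = -1
AB[2,2] = (-2)(2) + (0)(3) + (1)(1) = -3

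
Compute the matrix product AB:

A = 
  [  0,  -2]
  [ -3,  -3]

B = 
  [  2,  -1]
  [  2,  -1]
A is 2×2 and B is 2×2, so AB is 2×2. Each entry is (row of A)·(column of B):
AB[1,1] = (0)(2) + (-2)(2) = -4
AB[1,2] = (0)(-1) + (-2)(-1) = 2
AB[2,1] = (-3)(2) + (-3)(2) = -12
AB[2,2] = (-3)(-1) + (-3)(-1) = 6

AB = 
  [ -4,   2]
  [-12,   6]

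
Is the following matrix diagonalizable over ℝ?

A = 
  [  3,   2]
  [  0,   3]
No

tr(A) = 6, det(A) = 9
Characteristic polynomial: λ² - tr(A)λ + det(A) = λ² - 6λ + 9
λ² - 6λ + 9 = (λ - 3)²
Eigenvalues: 3, 3
λ=3: alg. mult. = 2, geom. mult. = 2 - rank(A - (3)I) = 2 - 1 = 1
Sum of geometric multiplicities = 1 < n = 2, so there aren't enough independent eigenvectors.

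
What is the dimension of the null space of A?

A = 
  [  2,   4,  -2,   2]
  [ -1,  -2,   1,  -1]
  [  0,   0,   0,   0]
nullity(A) = 3

Row reduce:
R2 → R2 + (1/2)·R1
REF = 
  [  2,   4,  -2,   2]
  [  0,   0,   0,   0]
  [  0,   0,   0,   0]
Pivot columns: 1 → 1 pivot.
rank(A) = 1, so nullity(A) = 4 - 1 = 3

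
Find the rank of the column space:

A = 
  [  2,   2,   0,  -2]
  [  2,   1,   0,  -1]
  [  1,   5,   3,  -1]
dim(Col(A)) = 3

Row reduce:
R2 → R2 - (1)·R1
R3 → R3 - (1/2)·R1
R3 → R3 + (4)·R2
REF = 
  [  2,   2,   0,  -2]
  [  0,  -1,   0,   1]
  [  0,   0,   3,   4]
Pivot columns: 1, 2, 3 → 3 pivots.
dim(Col(A)) = number of pivot columns = 3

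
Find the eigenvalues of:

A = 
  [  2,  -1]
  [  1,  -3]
tr(A) = -1, det(A) = -5
Characteristic polynomial: λ² - tr(A)λ + det(A) = λ² + λ - 5
λ² + λ - 5 = 0  ⇒  λ = (-1 ± √((1)² - 4·(-5)))/2 = (-1 ± √(21))/2
  = (-1 + √21)/2,  (-1 - √21)/2

λ = (-1 + √21)/2, (-1 - √21)/2  (≈ 1.791, -2.791)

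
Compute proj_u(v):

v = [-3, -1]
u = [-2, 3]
v·u = (-3)(-2) + (-1)(3) = 3
u·u = (-2)² + (3)² = 13
proj_u(v) = (v·u / u·u) × u = (3/13) × u

proj_u(v) = [-6/13, 9/13]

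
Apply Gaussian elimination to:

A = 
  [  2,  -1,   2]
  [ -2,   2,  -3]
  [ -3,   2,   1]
Row operations:
R2 → R2 + (1)·R1
R3 → R3 + (3/2)·R1
R3 → R3 - (1/2)·R2

Resulting echelon form:
REF = 
  [  2,  -1,   2]
  [  0,   1,  -1]
  [  0,   0, 9/2]

Rank = 3 (number of non-zero pivot rows).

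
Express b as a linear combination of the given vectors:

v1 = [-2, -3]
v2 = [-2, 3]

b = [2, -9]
c1 = 1, c2 = -2

b = 1·v1 + -2·v2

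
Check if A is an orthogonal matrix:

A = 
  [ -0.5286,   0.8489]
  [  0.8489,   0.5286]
Yes

AᵀA = 
  [  1,   0]
  [  0,   1]
≈ I (equal to I up to the 4-dp rounding of the entries)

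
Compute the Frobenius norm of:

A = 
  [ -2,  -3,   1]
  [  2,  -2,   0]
||A||_F = 4.69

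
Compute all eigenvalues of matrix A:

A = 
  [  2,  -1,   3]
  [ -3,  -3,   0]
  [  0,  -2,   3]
Characteristic polynomial: det(λI - A) = λ³ - 2λ² - 12λ + 9
Testing integer divisors of the constant term: p(-3) = 0, so (λ + 3) is a factor:
p(λ) = (λ + 3)(λ² - 5λ + 3)
λ² - 5λ + 3 = 0  ⇒  λ = (5 ± √((-5)² - 4·(3)))/2 = (5 ± √(13))/2
  = (5 + √13)/2,  (5 - √13)/2

λ = -3, (5 + √13)/2, (5 - √13)/2  (≈ -3, 4.303, 0.6972)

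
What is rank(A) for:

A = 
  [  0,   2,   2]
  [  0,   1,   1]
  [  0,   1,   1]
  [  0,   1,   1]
Row reduce:
R2 → R2 - (1/2)·R1
R3 → R3 - (1/2)·R1
R4 → R4 - (1/2)·R1
REF = 
  [  0,   2,   2]
  [  0,   0,   0]
  [  0,   0,   0]
  [  0,   0,   0]
Pivot columns: 2 → 1 pivot.

rank(A) = 1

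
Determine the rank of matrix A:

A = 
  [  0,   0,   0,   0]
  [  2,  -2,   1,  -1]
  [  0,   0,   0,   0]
Row reduce:
Swap R1 ↔ R2
REF = 
  [  2,  -2,   1,  -1]
  [  0,   0,   0,   0]
  [  0,   0,   0,   0]
Pivot columns: 1 → 1 pivot.

rank(A) = 1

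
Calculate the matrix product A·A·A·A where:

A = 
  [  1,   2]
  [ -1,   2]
A² = A·A:
A²[1,1] = (1)(1) + (2)(-1) = -1
A²[1,2] = (1)(2) + (2)(2) = 6
A²[2,1] = (-1)(1) + (2)(-1) = -3
A²[2,2] = (-1)(2) + (2)(2) = 2
A² = 
  [ -1,   6]
  [ -3,   2]

A^3 = A^2·A:
A^3[1,1] = (-1)(1) + (6)(-1) = -7
A^3[1,2] = (-1)(2) + (6)(2) = 10
A^3[2,1] = (-3)(1) + (2)(-1) = -5
A^3[2,2] = (-3)(2) + (2)(2) = -2
A^3 = 
  [ -7,  10]
  [ -5,  -2]

A^4 = A^3·A:
A^4[1,1] = (-7)(1) + (10)(-1) = -17
A^4[1,2] = (-7)(2) + (10)(2) = 6
A^4[2,1] = (-5)(1) + (-2)(-1) = -3
A^4[2,2] = (-5)(2) + (-2)(2) = -14
A^4 = 
  [-17,   6]
  [ -3, -14]

Therefore
A^4 = 
  [-17,   6]
  [ -3, -14]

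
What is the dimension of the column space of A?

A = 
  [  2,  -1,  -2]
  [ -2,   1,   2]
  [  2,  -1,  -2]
dim(Col(A)) = 1

Row reduce:
R2 → R2 + (1)·R1
R3 → R3 - (1)·R1
REF = 
  [  2,  -1,  -2]
  [  0,   0,   0]
  [  0,   0,   0]
Pivot columns: 1 → 1 pivot.
dim(Col(A)) = number of pivot columns = 1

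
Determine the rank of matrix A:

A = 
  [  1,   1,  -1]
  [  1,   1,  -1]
Row reduce:
R2 → R2 - (1)·R1
REF = 
  [  1,   1,  -1]
  [  0,   0,   0]
Pivot columns: 1 → 1 pivot.

rank(A) = 1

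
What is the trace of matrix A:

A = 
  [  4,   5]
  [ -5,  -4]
0

tr(A) = 4 + -4 = 0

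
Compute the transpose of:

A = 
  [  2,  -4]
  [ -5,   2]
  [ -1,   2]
Aᵀ = 
  [  2,  -5,  -1]
  [ -4,   2,   2]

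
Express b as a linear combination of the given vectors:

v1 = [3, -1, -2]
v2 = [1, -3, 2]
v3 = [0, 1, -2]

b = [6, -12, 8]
c1 = 1, c2 = 3, c3 = -2

b = 1·v1 + 3·v2 + -2·v3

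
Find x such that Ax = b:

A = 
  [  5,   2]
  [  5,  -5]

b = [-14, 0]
Row reduce the augmented matrix [A|b]:
R2 → R2 - (1)·R1
REF = 
  [  5,   2, -14]
  [  0,  -7,  14]

Back-substitution:
x₂ = 14 / (-7) = -2
x₁ = (-14 - (2)(-2)) / 5 = -2

x = [-2, -2]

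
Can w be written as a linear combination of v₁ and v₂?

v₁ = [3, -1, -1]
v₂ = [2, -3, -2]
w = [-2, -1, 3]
No

Form the augmented matrix and row-reduce:
[v₁|v₂|w] = 
  [  3,   2,  -2]
  [ -1,  -3,  -1]
  [ -1,  -2,   3]
R2 → R2 + (1/3)·R1
R3 → R3 + (1/3)·R1
R3 → R3 - (4/7)·R2
REF = 
  [   3,    2,   -2]
  [   0, -7/3, -5/3]
  [   0,    0, 23/7]

Row 3 reads [0 0 | 23/7], i.e. 0 = 23/7, so the system is inconsistent and w ∉ span{v₁, v₂}.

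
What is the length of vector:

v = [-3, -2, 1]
3.742

||v||₂ = √((-3)² + (-2)² + (1)²) = √14 = 3.742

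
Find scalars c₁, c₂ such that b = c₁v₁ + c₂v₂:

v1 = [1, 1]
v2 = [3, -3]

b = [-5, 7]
c1 = 1, c2 = -2

b = 1·v1 + -2·v2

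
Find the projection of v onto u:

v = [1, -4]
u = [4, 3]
proj_u(v) = [-32/25, -24/25]

v·u = (1)(4) + (-4)(3) = -8
u·u = (4)² + (3)² = 25
proj_u(v) = (v·u / u·u) × u = (-8/25) × u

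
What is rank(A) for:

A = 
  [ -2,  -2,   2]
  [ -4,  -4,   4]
Row reduce:
R2 → R2 - (2)·R1
REF = 
  [ -2,  -2,   2]
  [  0,   0,   0]
Pivot columns: 1 → 1 pivot.

rank(A) = 1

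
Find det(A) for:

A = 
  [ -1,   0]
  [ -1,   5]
For a 2×2 matrix, det = ad - bc = (-1)(5) - (0)(-1) = -5

det(A) = -5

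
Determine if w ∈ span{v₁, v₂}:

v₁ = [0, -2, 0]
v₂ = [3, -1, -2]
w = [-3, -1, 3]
No

Form the augmented matrix and row-reduce:
[v₁|v₂|w] = 
  [  0,   3,  -3]
  [ -2,  -1,  -1]
  [  0,  -2,   3]
Swap R1 ↔ R2
R3 → R3 + (2/3)·R2
REF = 
  [ -2,  -1,  -1]
  [  0,   3,  -3]
  [  0,   0,   1]

Row 3 reads [0 0 | 1], i.e. 0 = 1, so the system is inconsistent and w ∉ span{v₁, v₂}.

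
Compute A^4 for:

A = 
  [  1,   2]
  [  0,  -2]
A² = A·A:
A²[1,1] = (1)(1) + (2)(0) = 1
A²[1,2] = (1)(2) + (2)(-2) = -2
A²[2,1] = (0)(1) + (-2)(0) = 0
A²[2,2] = (0)(2) + (-2)(-2) = 4
A² = 
  [  1,  -2]
  [  0,   4]

A^3 = A^2·A:
A^3[1,1] = (1)(1) + (-2)(0) = 1
A^3[1,2] = (1)(2) + (-2)(-2) = 6
A^3[2,1] = (0)(1) + (4)(0) = 0
A^3[2,2] = (0)(2) + (4)(-2) = -8
A^3 = 
  [  1,   6]
  [  0,  -8]

A^4 = A^3·A:
A^4[1,1] = (1)(1) + (6)(0) = 1
A^4[1,2] = (1)(2) + (6)(-2) = -10
A^4[2,1] = (0)(1) + (-8)(0) = 0
A^4[2,2] = (0)(2) + (-8)(-2) = 16
A^4 = 
  [  1, -10]
  [  0,  16]

Therefore
A^4 = 
  [  1, -10]
  [  0,  16]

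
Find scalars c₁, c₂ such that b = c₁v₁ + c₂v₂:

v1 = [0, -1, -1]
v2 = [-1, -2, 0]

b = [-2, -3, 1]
c1 = -1, c2 = 2

b = -1·v1 + 2·v2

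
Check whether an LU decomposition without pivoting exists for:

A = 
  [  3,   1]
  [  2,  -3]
Yes.
A[1,1] = 3 ≠ 0, so Gaussian elimination proceeds without a row swap: multiplier ℓ₂₁ = (2)/(3) = 2/3, and U[2,2] = -3 - (2/3)(1) = -11/3.
L = 
  [  1,   0]
  [2/3,   1]
U = 
  [    3,     1]
  [    0, -11/3]
Check row 2 of LU: [(2/3)(3), (2/3)(1) + (-11/3)] = [2, -3] = row 2 of A ✓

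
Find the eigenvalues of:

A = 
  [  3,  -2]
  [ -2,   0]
λ = 4, -1

tr(A) = 3, det(A) = -4
Characteristic polynomial: λ² - tr(A)λ + det(A) = λ² - 3λ - 4
λ² - 3λ - 4 = (λ + 1)(λ - 4)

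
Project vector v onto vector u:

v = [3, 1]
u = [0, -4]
v·u = (3)(0) + (1)(-4) = -4
u·u = (0)² + (-4)² = 16
proj_u(v) = (v·u / u·u) × u = (-4/16) × u = (-1/4) × u

proj_u(v) = [0, 1]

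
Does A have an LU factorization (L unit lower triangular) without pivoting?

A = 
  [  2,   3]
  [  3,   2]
Yes.
A[1,1] = 2 ≠ 0, so Gaussian elimination proceeds without a row swap: multiplier ℓ₂₁ = (3)/(2) = 3/2, and U[2,2] = 2 - (3/2)(3) = -5/2.
L = 
  [  1,   0]
  [3/2,   1]
U = 
  [   2,    3]
  [   0, -5/2]
Check row 2 of LU: [(3/2)(2), (3/2)(3) + (-5/2)] = [3, 2] = row 2 of A ✓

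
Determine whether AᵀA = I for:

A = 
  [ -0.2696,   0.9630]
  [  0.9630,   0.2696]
Yes

AᵀA = 
  [  1.0001,   0]
  [  0,   1.0001]
≈ I (equal to I up to the 4-dp rounding of the entries)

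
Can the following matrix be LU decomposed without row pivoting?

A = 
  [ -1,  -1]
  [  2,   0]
Yes.
A[1,1] = -1 ≠ 0, so Gaussian elimination proceeds without a row swap: multiplier ℓ₂₁ = (2)/(-1) = -2, and U[2,2] = 0 - (-2)(-1) = -2.
L = 
  [  1,   0]
  [ -2,   1]
U = 
  [ -1,  -1]
  [  0,  -2]
Check row 2 of LU: [(-2)(-1), (-2)(-1) + (-2)] = [2, 0] = row 2 of A ✓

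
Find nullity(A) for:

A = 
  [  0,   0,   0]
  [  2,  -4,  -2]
nullity(A) = 2

Row reduce:
Swap R1 ↔ R2
REF = 
  [  2,  -4,  -2]
  [  0,   0,   0]
Pivot columns: 1 → 1 pivot.
rank(A) = 1, so nullity(A) = 3 - 1 = 2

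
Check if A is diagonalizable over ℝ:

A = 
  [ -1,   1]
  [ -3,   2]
No

tr(A) = 1, det(A) = 1
Characteristic polynomial: λ² - tr(A)λ + det(A) = λ² - λ + 1
λ² - λ + 1 = 0  ⇒  λ = (1 ± √((-1)² - 4·(1)))/2 = (1 ± √(-3))/2
  = (1 + i√3)/2,  (1 - i√3)/2
Eigenvalues: (1 + i√3)/2, (1 - i√3)/2  (≈ 0.5 + 0.866i, 0.5 - 0.866i)
Has complex eigenvalues (not diagonalizable over ℝ).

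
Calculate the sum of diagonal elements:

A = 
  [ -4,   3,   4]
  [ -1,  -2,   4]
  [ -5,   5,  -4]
-10

tr(A) = -4 + -2 + -4 = -10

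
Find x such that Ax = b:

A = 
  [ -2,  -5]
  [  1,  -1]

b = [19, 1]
Row reduce the augmented matrix [A|b]:
R2 → R2 + (1/2)·R1
REF = 
  [  -2,   -5,   19]
  [   0, -7/2, 21/2]

Back-substitution:
x₂ = (21/2) / (-7/2) = -3
x₁ = (19 - (-5)(-3)) / (-2) = -2

x = [-2, -3]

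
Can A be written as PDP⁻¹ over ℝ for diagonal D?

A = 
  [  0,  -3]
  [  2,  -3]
No

tr(A) = -3, det(A) = 6
Characteristic polynomial: λ² - tr(A)λ + det(A) = λ² + 3λ + 6
λ² + 3λ + 6 = 0  ⇒  λ = (-3 ± √((3)² - 4·(6)))/2 = (-3 ± √(-15))/2
  = (-3 + i√15)/2,  (-3 - i√15)/2
Eigenvalues: (-3 + i√15)/2, (-3 - i√15)/2  (≈ -1.5 + 1.936i, -1.5 - 1.936i)
Has complex eigenvalues (not diagonalizable over ℝ).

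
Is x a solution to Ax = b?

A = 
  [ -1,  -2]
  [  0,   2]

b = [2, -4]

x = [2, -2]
Yes

Ax = [2, -4] = b ✓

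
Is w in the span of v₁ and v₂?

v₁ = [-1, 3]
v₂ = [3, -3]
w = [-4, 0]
Yes

Form the augmented matrix and row-reduce:
[v₁|v₂|w] = 
  [ -1,   3,  -4]
  [  3,  -3,   0]
R2 → R2 + (3)·R1
REF = 
  [ -1,   3,  -4]
  [  0,   6, -12]

No row of the form [0 0 | nonzero], so the system is consistent. Back-substitution gives c₁ = -2, c₂ = -2: w = (-2)·v₁ + (-2)·v₂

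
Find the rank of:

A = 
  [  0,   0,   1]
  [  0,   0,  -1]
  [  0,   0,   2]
Row reduce:
R2 → R2 + (1)·R1
R3 → R3 - (2)·R1
REF = 
  [  0,   0,   1]
  [  0,   0,   0]
  [  0,   0,   0]
Pivot columns: 3 → 1 pivot.

rank(A) = 1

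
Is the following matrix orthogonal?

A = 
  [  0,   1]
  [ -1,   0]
Yes

AᵀA = 
  [  1,   0]
  [  0,   1]
= I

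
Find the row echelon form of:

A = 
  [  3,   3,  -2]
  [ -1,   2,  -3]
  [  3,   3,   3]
Row operations:
R2 → R2 + (1/3)·R1
R3 → R3 - (1)·R1

Resulting echelon form:
REF = 
  [    3,     3,    -2]
  [    0,     3, -11/3]
  [    0,     0,     5]

Rank = 3 (number of non-zero pivot rows).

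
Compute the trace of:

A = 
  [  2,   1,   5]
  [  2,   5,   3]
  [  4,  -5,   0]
7

tr(A) = 2 + 5 + 0 = 7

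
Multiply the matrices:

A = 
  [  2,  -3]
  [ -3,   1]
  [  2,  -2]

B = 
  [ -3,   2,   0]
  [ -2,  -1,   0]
A is 3×2 and B is 2×3, so AB is 3×3. Each entry is (row of A)·(column of B):
AB[1,1] = (2)(-3) + (-3)(-2) = 0
AB[1,2] = (2)(2) + (-3)(-1) = 7
AB[1,3] = (2)(0) + (-3)(0) = 0
AB[2,1] = (-3)(-3) + (1)(-2) = 7
AB[2,2] = (-3)(2) + (1)(-1) = -7
AB[2,3] = (-3)(0) + (1)(0) = 0
AB[3,1] = (2)(-3) + (-2)(-2) = -2
AB[3,2] = (2)(2) + (-2)(-1) = 6
AB[3,3] = (2)(0) + (-2)(0) = 0

AB = 
  [  0,   7,   0]
  [  7,  -7,   0]
  [ -2,   6,   0]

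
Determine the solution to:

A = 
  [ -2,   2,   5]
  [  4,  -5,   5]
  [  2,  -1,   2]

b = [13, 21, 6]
x = [-1, -2, 3]

Row reduce the augmented matrix [A|b]:
R2 → R2 + (2)·R1
R3 → R3 + (1)·R1
R3 → R3 + (1)·R2
REF = 
  [ -2,   2,   5,  13]
  [  0,  -1,  15,  47]
  [  0,   0,  22,  66]

Back-substitution:
x₃ = 66 / 22 = 3
x₂ = (47 - (15)(3)) / (-1) = -2
x₁ = (13 - (2)(-2) - (5)(3)) / (-2) = -1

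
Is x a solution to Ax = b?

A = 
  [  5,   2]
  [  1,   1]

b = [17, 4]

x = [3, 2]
No

Ax = [19, 5] ≠ b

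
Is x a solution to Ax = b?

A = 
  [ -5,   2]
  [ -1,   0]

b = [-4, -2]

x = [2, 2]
No

Ax = [-6, -2] ≠ b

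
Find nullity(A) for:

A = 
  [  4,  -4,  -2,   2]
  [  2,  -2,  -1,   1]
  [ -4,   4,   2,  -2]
nullity(A) = 3

Row reduce:
R2 → R2 - (1/2)·R1
R3 → R3 + (1)·R1
REF = 
  [  4,  -4,  -2,   2]
  [  0,   0,   0,   0]
  [  0,   0,   0,   0]
Pivot columns: 1 → 1 pivot.
rank(A) = 1, so nullity(A) = 4 - 1 = 3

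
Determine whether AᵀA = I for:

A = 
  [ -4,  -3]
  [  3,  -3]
No

AᵀA = 
  [ 25,   3]
  [  3,  18]
≠ I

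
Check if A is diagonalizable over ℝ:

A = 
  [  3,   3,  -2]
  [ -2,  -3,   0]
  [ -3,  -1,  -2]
No

Characteristic polynomial: det(λI - A) = λ³ + 2λ² - 9λ - 20
By the rational root theorem any rational root is an integer dividing 20; none of those is a root, so p(λ) has no rational roots and hence (being an irreducible cubic) no repeated roots.
Discriminant of the cubic: Δ = -440
Δ < 0 ⇒ one real eigenvalue and a complex-conjugate pair: λ ≈ 3.065, -2.533 + 0.3335i, -2.533 - 0.3335i
Has complex eigenvalues (not diagonalizable over ℝ).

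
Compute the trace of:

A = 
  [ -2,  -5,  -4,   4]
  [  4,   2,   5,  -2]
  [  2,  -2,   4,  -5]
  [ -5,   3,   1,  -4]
0

tr(A) = -2 + 2 + 4 + -4 = 0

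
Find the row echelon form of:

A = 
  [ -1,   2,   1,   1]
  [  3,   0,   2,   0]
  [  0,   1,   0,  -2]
Row operations:
R2 → R2 + (3)·R1
R3 → R3 - (1/6)·R2

Resulting echelon form:
REF = 
  [  -1,    2,    1,    1]
  [   0,    6,    5,    3]
  [   0,    0, -5/6, -5/2]

Rank = 3 (number of non-zero pivot rows).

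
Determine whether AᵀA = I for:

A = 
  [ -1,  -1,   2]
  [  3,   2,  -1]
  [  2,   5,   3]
No

AᵀA = 
  [ 14,  17,   1]
  [ 17,  30,  11]
  [  1,  11,  14]
≠ I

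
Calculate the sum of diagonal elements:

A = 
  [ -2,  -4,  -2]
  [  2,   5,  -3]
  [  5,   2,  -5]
-2

tr(A) = -2 + 5 + -5 = -2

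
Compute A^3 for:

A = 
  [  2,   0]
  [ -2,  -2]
A² = A·A:
A²[1,1] = (2)(2) + (0)(-2) = 4
A²[1,2] = (2)(0) + (0)(-2) = 0
A²[2,1] = (-2)(2) + (-2)(-2) = 0
A²[2,2] = (-2)(0) + (-2)(-2) = 4
A² = 
  [  4,   0]
  [  0,   4]

A^3 = A^2·A:
A^3[1,1] = (4)(2) + (0)(-2) = 8
A^3[1,2] = (4)(0) + (0)(-2) = 0
A^3[2,1] = (0)(2) + (4)(-2) = -8
A^3[2,2] = (0)(0) + (4)(-2) = -8
A^3 = 
  [  8,   0]
  [ -8,  -8]

Therefore
A^3 = 
  [  8,   0]
  [ -8,  -8]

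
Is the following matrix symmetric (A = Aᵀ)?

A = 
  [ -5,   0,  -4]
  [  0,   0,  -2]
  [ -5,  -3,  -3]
No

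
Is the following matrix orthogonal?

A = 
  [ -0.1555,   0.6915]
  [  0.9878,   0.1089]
No

AᵀA = 
  [  0.9999,   0]
  [  0,   0.4900]
≠ I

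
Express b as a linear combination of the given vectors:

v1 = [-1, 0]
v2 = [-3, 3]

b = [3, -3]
c1 = 0, c2 = -1

b = 0·v1 + -1·v2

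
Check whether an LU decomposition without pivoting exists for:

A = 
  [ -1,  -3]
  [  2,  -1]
Yes.
A[1,1] = -1 ≠ 0, so Gaussian elimination proceeds without a row swap: multiplier ℓ₂₁ = (2)/(-1) = -2, and U[2,2] = -1 - (-2)(-3) = -7.
L = 
  [  1,   0]
  [ -2,   1]
U = 
  [ -1,  -3]
  [  0,  -7]
Check row 2 of LU: [(-2)(-1), (-2)(-3) + (-7)] = [2, -1] = row 2 of A ✓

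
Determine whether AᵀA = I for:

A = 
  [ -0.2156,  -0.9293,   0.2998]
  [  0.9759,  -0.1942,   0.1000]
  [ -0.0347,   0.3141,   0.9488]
Yes

AᵀA = 
  [  1.0001,  -0.0001,   0]
  [ -0.0001,   1,   0]
  [  0,   0,   1.0001]
≈ I (equal to I up to the 4-dp rounding of the entries)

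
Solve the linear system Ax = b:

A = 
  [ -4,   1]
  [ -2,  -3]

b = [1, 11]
Row reduce the augmented matrix [A|b]:
R2 → R2 - (1/2)·R1
REF = 
  [  -4,    1,    1]
  [   0, -7/2, 21/2]

Back-substitution:
x₂ = (21/2) / (-7/2) = -3
x₁ = (1 - (1)(-3)) / (-4) = -1

x = [-1, -3]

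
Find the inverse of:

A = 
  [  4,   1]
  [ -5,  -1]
det(A) = (4)(-1) - (1)(-5) = 1
For a 2×2 matrix, A⁻¹ = (1/det(A)) · [[d, -b], [-c, a]]
    = (1) · [[-1, -1], [5, 4]]

A⁻¹ = 
  [ -1,  -1]
  [  5,   4]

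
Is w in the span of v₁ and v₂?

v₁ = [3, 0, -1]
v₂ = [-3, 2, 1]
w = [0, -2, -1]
No

Form the augmented matrix and row-reduce:
[v₁|v₂|w] = 
  [  3,  -3,   0]
  [  0,   2,  -2]
  [ -1,   1,  -1]
R3 → R3 + (1/3)·R1
REF = 
  [  3,  -3,   0]
  [  0,   2,  -2]
  [  0,   0,  -1]

Row 3 reads [0 0 | -1], i.e. 0 = -1, so the system is inconsistent and w ∉ span{v₁, v₂}.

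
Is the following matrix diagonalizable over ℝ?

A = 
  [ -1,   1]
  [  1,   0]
Yes

tr(A) = -1, det(A) = -1
Characteristic polynomial: λ² - tr(A)λ + det(A) = λ² + λ - 1
λ² + λ - 1 = 0  ⇒  λ = (-1 ± √((1)² - 4·(-1)))/2 = (-1 ± √(5))/2
  = (-1 + √5)/2,  (-1 - √5)/2
Eigenvalues: (-1 + √5)/2, (-1 - √5)/2  (≈ 0.618, -1.618)
The two irrational eigenvalues are distinct (simple), so each has alg. mult. = geom. mult. = 1.
Sum of geometric multiplicities equals n, so A has n independent eigenvectors.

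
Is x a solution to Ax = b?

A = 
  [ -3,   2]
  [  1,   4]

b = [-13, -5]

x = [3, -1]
No

Ax = [-11, -1] ≠ b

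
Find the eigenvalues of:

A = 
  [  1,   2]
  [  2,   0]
λ = (1 + √17)/2, (1 - √17)/2  (≈ 2.562, -1.562)

tr(A) = 1, det(A) = -4
Characteristic polynomial: λ² - tr(A)λ + det(A) = λ² - λ - 4
λ² - λ - 4 = 0  ⇒  λ = (1 ± √((-1)² - 4·(-4)))/2 = (1 ± √(17))/2
  = (1 + √17)/2,  (1 - √17)/2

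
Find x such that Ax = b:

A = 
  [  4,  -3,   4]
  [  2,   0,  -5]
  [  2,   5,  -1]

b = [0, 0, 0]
x = [0, 0, 0]

Row reduce the augmented matrix [A|b]:
R2 → R2 - (1/2)·R1
R3 → R3 - (1/2)·R1
R3 → R3 - (13/3)·R2
REF = 
  [   4,   -3,    4,    0]
  [   0,  3/2,   -7,    0]
  [   0,    0, 82/3,    0]

Back-substitution:
x₃ = 0 / (82/3) = 0
x₂ = (0 - (-7)(0)) / (3/2) = 0
x₁ = (0 - (-3)(0) - (4)(0)) / 4 = 0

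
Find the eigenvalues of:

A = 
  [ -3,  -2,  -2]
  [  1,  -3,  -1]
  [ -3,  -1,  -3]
λ = -2, (-7 + √17)/2, (-7 - √17)/2  (≈ -2, -1.438, -5.562)

Characteristic polynomial: det(λI - A) = λ³ + 9λ² + 22λ + 16
Testing integer divisors of the constant term: p(-2) = 0, so (λ + 2) is a factor:
p(λ) = (λ + 2)(λ² + 7λ + 8)
λ² + 7λ + 8 = 0  ⇒  λ = (-7 ± √((7)² - 4·(8)))/2 = (-7 ± √(17))/2
  = (-7 + √17)/2,  (-7 - √17)/2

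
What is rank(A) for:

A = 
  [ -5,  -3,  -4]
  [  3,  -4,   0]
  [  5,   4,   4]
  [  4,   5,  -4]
Row reduce:
R2 → R2 + (3/5)·R1
R3 → R3 + (1)·R1
R4 → R4 + (4/5)·R1
R3 → R3 + (5/29)·R2
R4 → R4 + (13/29)·R2
R4 → R4 - (20)·R3
REF = 
  [    -5,     -3,     -4]
  [     0,  -29/5,  -12/5]
  [     0,      0, -12/29]
  [     0,      0,      0]
Pivot columns: 1, 2, 3 → 3 pivots.

rank(A) = 3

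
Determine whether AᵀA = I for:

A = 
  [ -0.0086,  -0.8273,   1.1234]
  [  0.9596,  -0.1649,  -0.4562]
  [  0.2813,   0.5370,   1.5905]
No

AᵀA = 
  [  1,  -0.0001,   0]
  [ -0.0001,   1,  -0.0001]
  [  0,  -0.0001,   3.9998]
≠ I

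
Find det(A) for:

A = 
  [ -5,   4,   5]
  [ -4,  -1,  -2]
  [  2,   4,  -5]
Cofactor expansion along row 1:
det(A) = (-5)·((-1)(-5) - (-2)(4)) - (4)·((-4)(-5) - (-2)(2)) + (5)·((-4)(4) - (-1)(2))
  = (-5)(13) - (4)(24) + (5)(-14)
  = -231

det(A) = -231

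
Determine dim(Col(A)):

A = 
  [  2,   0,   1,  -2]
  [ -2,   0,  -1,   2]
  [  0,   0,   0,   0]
dim(Col(A)) = 1

Row reduce:
R2 → R2 + (1)·R1
REF = 
  [  2,   0,   1,  -2]
  [  0,   0,   0,   0]
  [  0,   0,   0,   0]
Pivot columns: 1 → 1 pivot.
dim(Col(A)) = number of pivot columns = 1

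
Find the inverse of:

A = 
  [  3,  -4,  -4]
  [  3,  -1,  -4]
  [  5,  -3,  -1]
det(A) = (3)·((-1)(-1) - (-4)(-3)) - (-4)·((3)(-1) - (-4)(5)) + (-4)·((3)(-3) - (-1)(5))
  = (3)(-11) - (-4)(17) + (-4)(-4)
  = 51
det(A) = 51 ≠ 0, so A is invertible.

Cofactors Cᵢⱼ = (-1)ⁱ⁺ʲ·Mᵢⱼ:
C = 
  [-11, -17,  -4]
  [  8,  17, -11]
  [ 12,   0,   9]

adj(A) = Cᵀ:
adj(A) = 
  [-11,   8,  12]
  [-17,  17,   0]
  [ -4, -11,   9]

A⁻¹ = (1/51) · adj(A):
A⁻¹ = 
  [-11/51,   8/51,   4/17]
  [  -1/3,    1/3,      0]
  [ -4/51, -11/51,   3/17]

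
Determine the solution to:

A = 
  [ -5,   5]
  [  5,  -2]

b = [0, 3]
Row reduce the augmented matrix [A|b]:
R2 → R2 + (1)·R1
REF = 
  [ -5,   5,   0]
  [  0,   3,   3]

Back-substitution:
x₂ = 3 / 3 = 1
x₁ = (0 - (5)(1)) / (-5) = 1

x = [1, 1]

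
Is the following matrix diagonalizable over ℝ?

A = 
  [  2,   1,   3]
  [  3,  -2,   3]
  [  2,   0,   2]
Yes

Characteristic polynomial: det(λI - A) = λ³ - 2λ² - 13λ - 4
By the rational root theorem any rational root is an integer dividing 4; none of those is a root, so p(λ) has no rational roots and hence (being an irreducible cubic) no repeated roots.
Discriminant of the cubic: Δ = 7032
Δ > 0 ⇒ three distinct real eigenvalues: λ ≈ -2.523, -0.3268, 4.85
Three distinct real eigenvalues, so A has 3 independent eigenvectors.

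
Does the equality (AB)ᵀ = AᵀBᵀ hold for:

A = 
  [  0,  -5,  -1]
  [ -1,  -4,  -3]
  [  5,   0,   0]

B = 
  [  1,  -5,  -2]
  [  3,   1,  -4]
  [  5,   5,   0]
No

(AB)ᵀ = 
  [-20, -28,   5]
  [-10, -14, -25]
  [ 20,  18, -10]

AᵀBᵀ = 
  [ -5, -21,  -5]
  [ 15, -19, -45]
  [ 14,  -6, -20]

The two matrices differ, so (AB)ᵀ ≠ AᵀBᵀ in general. The correct identity is (AB)ᵀ = BᵀAᵀ.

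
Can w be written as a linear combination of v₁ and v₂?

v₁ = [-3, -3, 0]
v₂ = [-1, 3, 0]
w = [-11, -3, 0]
Yes

Form the augmented matrix and row-reduce:
[v₁|v₂|w] = 
  [ -3,  -1, -11]
  [ -3,   3,  -3]
  [  0,   0,   0]
R2 → R2 - (1)·R1
REF = 
  [ -3,  -1, -11]
  [  0,   4,   8]
  [  0,   0,   0]

No row of the form [0 0 | nonzero], so the system is consistent. Back-substitution gives c₁ = 3, c₂ = 2: w = (3)·v₁ + (2)·v₂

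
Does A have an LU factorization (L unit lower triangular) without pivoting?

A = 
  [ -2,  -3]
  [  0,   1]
Yes.
A[1,1] = -2 ≠ 0, so Gaussian elimination proceeds without a row swap: multiplier ℓ₂₁ = (0)/(-2) = 0, and U[2,2] = 1 - (0)(-3) = 1.
L = 
  [  1,   0]
  [  0,   1]
U = 
  [ -2,  -3]
  [  0,   1]
Check row 2 of LU: [(0)(-2), (0)(-3) + 1] = [0, 1] = row 2 of A ✓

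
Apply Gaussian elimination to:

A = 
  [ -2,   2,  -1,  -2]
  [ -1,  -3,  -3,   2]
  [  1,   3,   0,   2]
Row operations:
R2 → R2 - (1/2)·R1
R3 → R3 + (1/2)·R1
R3 → R3 + (1)·R2

Resulting echelon form:
REF = 
  [  -2,    2,   -1,   -2]
  [   0,   -4, -5/2,    3]
  [   0,    0,   -3,    4]

Rank = 3 (number of non-zero pivot rows).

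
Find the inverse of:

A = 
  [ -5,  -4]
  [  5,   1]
det(A) = (-5)(1) - (-4)(5) = 15
For a 2×2 matrix, A⁻¹ = (1/det(A)) · [[d, -b], [-c, a]]
    = (1/15) · [[1, 4], [-5, -5]]

A⁻¹ = 
  [1/15, 4/15]
  [-1/3, -1/3]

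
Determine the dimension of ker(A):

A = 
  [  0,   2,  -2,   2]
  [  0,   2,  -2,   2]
nullity(A) = 3

Row reduce:
R2 → R2 - (1)·R1
REF = 
  [  0,   2,  -2,   2]
  [  0,   0,   0,   0]
Pivot columns: 2 → 1 pivot.
rank(A) = 1, so nullity(A) = 4 - 1 = 3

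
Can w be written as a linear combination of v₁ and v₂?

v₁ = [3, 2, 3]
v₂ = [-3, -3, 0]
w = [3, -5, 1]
No

Form the augmented matrix and row-reduce:
[v₁|v₂|w] = 
  [  3,  -3,   3]
  [  2,  -3,  -5]
  [  3,   0,   1]
R2 → R2 - (2/3)·R1
R3 → R3 - (1)·R1
R3 → R3 + (3)·R2
REF = 
  [  3,  -3,   3]
  [  0,  -1,  -7]
  [  0,   0, -23]

Row 3 reads [0 0 | -23], i.e. 0 = -23, so the system is inconsistent and w ∉ span{v₁, v₂}.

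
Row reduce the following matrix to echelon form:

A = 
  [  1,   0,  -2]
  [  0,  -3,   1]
Row operations:
No row operations needed (already in echelon form).

Resulting echelon form:
REF = 
  [  1,   0,  -2]
  [  0,  -3,   1]

Rank = 2 (number of non-zero pivot rows).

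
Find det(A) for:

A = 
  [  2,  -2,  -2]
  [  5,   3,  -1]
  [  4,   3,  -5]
Cofactor expansion along row 1:
det(A) = (2)·((3)(-5) - (-1)(3)) - (-2)·((5)(-5) - (-1)(4)) + (-2)·((5)(3) - (3)(4))
  = (2)(-12) - (-2)(-21) + (-2)(3)
  = -72

det(A) = -72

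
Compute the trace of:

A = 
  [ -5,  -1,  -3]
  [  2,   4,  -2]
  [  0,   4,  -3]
-4

tr(A) = -5 + 4 + -3 = -4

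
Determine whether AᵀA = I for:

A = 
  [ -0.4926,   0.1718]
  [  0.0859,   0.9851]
No

AᵀA = 
  [  0.2500,   0]
  [  0,   0.9999]
≠ I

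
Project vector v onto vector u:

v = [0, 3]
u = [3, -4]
proj_u(v) = [-36/25, 48/25]

v·u = (0)(3) + (3)(-4) = -12
u·u = (3)² + (-4)² = 25
proj_u(v) = (v·u / u·u) × u = (-12/25) × u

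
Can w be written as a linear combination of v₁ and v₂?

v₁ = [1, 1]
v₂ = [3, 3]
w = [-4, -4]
Yes

Form the augmented matrix and row-reduce:
[v₁|v₂|w] = 
  [  1,   3,  -4]
  [  1,   3,  -4]
R2 → R2 - (1)·R1
REF = 
  [  1,   3,  -4]
  [  0,   0,   0]

No row of the form [0 0 | nonzero], so the system is consistent. Back-substitution gives c₁ = -4, c₂ = 0: w = (-4)·v₁ + (0)·v₂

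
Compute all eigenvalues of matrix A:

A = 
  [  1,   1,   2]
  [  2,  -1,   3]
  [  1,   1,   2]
Characteristic polynomial: det(λI - A) = λ³ - 2λ² - 8λ
The constant term is 0, so λ = 0 is a root: p(λ) = λ(λ² - 2λ - 8)
λ² - 2λ - 8 = (λ + 2)(λ - 4)

λ = 0, 4, -2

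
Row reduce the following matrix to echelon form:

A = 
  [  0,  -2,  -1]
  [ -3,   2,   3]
Row operations:
Swap R1 ↔ R2

Resulting echelon form:
REF = 
  [ -3,   2,   3]
  [  0,  -2,  -1]

Rank = 2 (number of non-zero pivot rows).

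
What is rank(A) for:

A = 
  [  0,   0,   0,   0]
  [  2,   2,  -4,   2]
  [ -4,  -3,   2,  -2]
rank(A) = 2

Row reduce:
Swap R1 ↔ R2
R3 → R3 + (2)·R1
Swap R2 ↔ R3
REF = 
  [  2,   2,  -4,   2]
  [  0,   1,  -6,   2]
  [  0,   0,   0,   0]
Pivot columns: 1, 2 → 2 pivots.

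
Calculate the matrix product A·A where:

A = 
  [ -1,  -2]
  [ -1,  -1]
A² = A·A:
A²[1,1] = (-1)(-1) + (-2)(-1) = 3
A²[1,2] = (-1)(-2) + (-2)(-1) = 4
A²[2,1] = (-1)(-1) + (-1)(-1) = 2
A²[2,2] = (-1)(-2) + (-1)(-1) = 3
A² = 
  [  3,   4]
  [  2,   3]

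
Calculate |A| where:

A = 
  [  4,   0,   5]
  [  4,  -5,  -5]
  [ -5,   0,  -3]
-65

Cofactor expansion along row 1:
det(A) = (4)·((-5)(-3) - (-5)(0)) - (0)·((4)(-3) - (-5)(-5)) + (5)·((4)(0) - (-5)(-5))
  = (4)(15) - (0)(-37) + (5)(-25)
  = -65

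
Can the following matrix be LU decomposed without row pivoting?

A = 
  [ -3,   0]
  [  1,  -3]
Yes.
A[1,1] = -3 ≠ 0, so Gaussian elimination proceeds without a row swap: multiplier ℓ₂₁ = (1)/(-3) = -1/3, and U[2,2] = -3 - (-1/3)(0) = -3.
L = 
  [   1,    0]
  [-1/3,    1]
U = 
  [ -3,   0]
  [  0,  -3]
Check row 2 of LU: [(-1/3)(-3), (-1/3)(0) + (-3)] = [1, -3] = row 2 of A ✓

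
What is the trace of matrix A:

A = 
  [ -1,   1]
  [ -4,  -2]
-3

tr(A) = -1 + -2 = -3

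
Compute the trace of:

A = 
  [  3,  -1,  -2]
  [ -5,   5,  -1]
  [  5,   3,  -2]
6

tr(A) = 3 + 5 + -2 = 6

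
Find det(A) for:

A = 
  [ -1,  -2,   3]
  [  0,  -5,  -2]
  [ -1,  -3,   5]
12

Cofactor expansion along row 1:
det(A) = (-1)·((-5)(5) - (-2)(-3)) - (-2)·((0)(5) - (-2)(-1)) + (3)·((0)(-3) - (-5)(-1))
  = (-1)(-31) - (-2)(-2) + (3)(-5)
  = 12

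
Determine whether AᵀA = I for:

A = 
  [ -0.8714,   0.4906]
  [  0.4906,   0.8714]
Yes

AᵀA = 
  [  1,   0]
  [  0,   1]
≈ I (equal to I up to the 4-dp rounding of the entries)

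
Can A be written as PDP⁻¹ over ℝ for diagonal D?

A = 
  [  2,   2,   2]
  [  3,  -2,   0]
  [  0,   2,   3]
Yes

Characteristic polynomial: det(λI - A) = λ³ - 3λ² - 10λ + 18
By the rational root theorem any rational root is an integer dividing 18; none of those is a root, so p(λ) has no rational roots and hence (being an irreducible cubic) no repeated roots.
Discriminant of the cubic: Δ = 7816
Δ > 0 ⇒ three distinct real eigenvalues: λ ≈ -2.817, 1.469, 4.348
Three distinct real eigenvalues, so A has 3 independent eigenvectors.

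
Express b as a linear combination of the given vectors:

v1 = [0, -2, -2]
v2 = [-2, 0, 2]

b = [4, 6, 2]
c1 = -3, c2 = -2

b = -3·v1 + -2·v2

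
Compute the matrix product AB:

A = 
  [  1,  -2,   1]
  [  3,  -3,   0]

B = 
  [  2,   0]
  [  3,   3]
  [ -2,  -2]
A is 2×3 and B is 3×2, so AB is 2×2. Each entry is (row of A)·(column of B):
AB[1,1] = (1)(2) + (-2)(3) + (1)(-2) = -6
AB[1,2] = (1)(0) + (-2)(3) + (1)(-2) = -8
AB[2,1] = (3)(2) + (-3)(3) + (0)(-2) = -3
AB[2,2] = (3)(0) + (-3)(3) + (0)(-2) = -9

AB = 
  [ -6,  -8]
  [ -3,  -9]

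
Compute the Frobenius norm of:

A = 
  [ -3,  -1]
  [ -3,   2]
||A||_F = 4.796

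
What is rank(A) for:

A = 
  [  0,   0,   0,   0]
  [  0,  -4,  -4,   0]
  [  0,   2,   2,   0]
Row reduce:
Swap R1 ↔ R2
R3 → R3 + (1/2)·R1
REF = 
  [  0,  -4,  -4,   0]
  [  0,   0,   0,   0]
  [  0,   0,   0,   0]
Pivot columns: 2 → 1 pivot.

rank(A) = 1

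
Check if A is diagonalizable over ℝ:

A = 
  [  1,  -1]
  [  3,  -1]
No

tr(A) = 0, det(A) = 2
Characteristic polynomial: λ² - tr(A)λ + det(A) = λ² + 2
λ² + 2 = 0  ⇒  λ = (0 ± √((0)² - 4·(2)))/2 = (0 ± √(-8))/2
  = i√2,  -i√2
Eigenvalues: i√2, -i√2  (≈ 0 + 1.414i, 0 - 1.414i)
Has complex eigenvalues (not diagonalizable over ℝ).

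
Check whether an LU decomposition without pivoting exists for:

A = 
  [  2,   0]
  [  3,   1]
Yes.
A[1,1] = 2 ≠ 0, so Gaussian elimination proceeds without a row swap: multiplier ℓ₂₁ = (3)/(2) = 3/2, and U[2,2] = 1 - (3/2)(0) = 1.
L = 
  [  1,   0]
  [3/2,   1]
U = 
  [  2,   0]
  [  0,   1]
Check row 2 of LU: [(3/2)(2), (3/2)(0) + 1] = [3, 1] = row 2 of A ✓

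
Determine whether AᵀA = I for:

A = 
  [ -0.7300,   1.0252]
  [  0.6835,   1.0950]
No

AᵀA = 
  [  1.0001,   0]
  [  0,   2.2501]
≠ I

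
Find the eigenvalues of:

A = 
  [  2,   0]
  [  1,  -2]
λ = 2, -2

tr(A) = 0, det(A) = -4
Characteristic polynomial: λ² - tr(A)λ + det(A) = λ² - 4
λ² - 4 = (λ + 2)(λ - 2)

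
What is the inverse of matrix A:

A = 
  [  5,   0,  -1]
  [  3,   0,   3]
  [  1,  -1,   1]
det(A) = (5)·((0)(1) - (3)(-1)) - (0)·((3)(1) - (3)(1)) + (-1)·((3)(-1) - (0)(1))
  = (5)(3) - (0)(0) + (-1)(-3)
  = 18
det(A) = 18 ≠ 0, so A is invertible.

Cofactors Cᵢⱼ = (-1)ⁱ⁺ʲ·Mᵢⱼ:
C = 
  [  3,   0,  -3]
  [  1,   6,   5]
  [  0, -18,   0]

adj(A) = Cᵀ:
adj(A) = 
  [  3,   1,   0]
  [  0,   6, -18]
  [ -3,   5,   0]

A⁻¹ = (1/18) · adj(A):
A⁻¹ = 
  [ 1/6, 1/18,    0]
  [   0,  1/3,   -1]
  [-1/6, 5/18,    0]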